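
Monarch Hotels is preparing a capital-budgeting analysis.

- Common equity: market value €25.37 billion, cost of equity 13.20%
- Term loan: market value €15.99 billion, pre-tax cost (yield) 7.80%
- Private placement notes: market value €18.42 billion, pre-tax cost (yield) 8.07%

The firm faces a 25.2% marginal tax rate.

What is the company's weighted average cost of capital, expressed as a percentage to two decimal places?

Total capital V = 25.37 + 15.99 + 18.42 = 59.78.
Equity: weight = 25.37/59.78 = 0.4244; cost = 13.2%.
Term loan: weight = 15.99/59.78 = 0.2675; after-tax cost = 7.8% × (1 − 25.2%) = 5.8344%.
Private placement notes: weight = 18.42/59.78 = 0.3081; after-tax cost = 8.07% × (1 − 25.2%) = 6.0364%.
WACC = 0.4244 × 13.2000% + 0.2675 × 5.8344% + 0.3081 × 6.0364% = 9.0225%.

9.02%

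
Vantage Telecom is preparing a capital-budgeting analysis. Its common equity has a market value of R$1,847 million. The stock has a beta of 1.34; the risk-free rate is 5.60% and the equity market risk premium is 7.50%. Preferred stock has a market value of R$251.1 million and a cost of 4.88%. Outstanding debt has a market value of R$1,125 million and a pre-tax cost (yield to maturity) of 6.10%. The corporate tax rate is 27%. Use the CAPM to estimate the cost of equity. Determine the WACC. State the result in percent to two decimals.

Cost of equity via CAPM: Re = 5.6% + 1.34 × 7.5% = 15.6500%.
Total capital V = 1847 + 251.1 + 1125 = 3223.1.
Equity: weight = 1847/3223.1 = 0.5731; cost = 15.65%.
Preferred: weight = 251.1/3223.1 = 0.0779; cost = 4.88%.
Debt: weight = 1125/3223.1 = 0.3490; after-tax cost = 6.1% × (1 − 27%) = 4.4530%.
WACC = 0.5731 × 15.6500% + 0.0779 × 4.8800% + 0.3490 × 4.4530% = 10.9027%.

10.90%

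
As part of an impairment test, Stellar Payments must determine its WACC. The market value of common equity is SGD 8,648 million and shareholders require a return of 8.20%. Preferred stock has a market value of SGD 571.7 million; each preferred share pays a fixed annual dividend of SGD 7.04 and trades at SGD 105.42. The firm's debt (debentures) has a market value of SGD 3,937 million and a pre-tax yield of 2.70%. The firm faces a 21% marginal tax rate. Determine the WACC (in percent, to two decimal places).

6.32%

Cost of preferred: Rp = 7.04 / 105.42 = 6.6780%.
Total capital V = 8648 + 571.7 + 3937 = 13156.7.
Equity: weight = 8648/13156.7 = 0.6573; cost = 8.2%.
Preferred: weight = 571.7/13156.7 = 0.0435; cost = 6.678%.
Debentures: weight = 3937/13156.7 = 0.2992; after-tax cost = 2.7% × (1 − 21%) = 2.1330%.
WACC = 0.6573 × 8.2000% + 0.0435 × 6.6780% + 0.2992 × 2.1330% = 6.3184%.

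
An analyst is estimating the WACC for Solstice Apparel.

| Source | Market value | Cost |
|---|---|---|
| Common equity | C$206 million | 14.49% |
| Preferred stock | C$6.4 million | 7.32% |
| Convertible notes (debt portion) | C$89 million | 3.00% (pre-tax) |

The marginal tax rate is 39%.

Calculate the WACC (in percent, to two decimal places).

10.60%

Total capital V = 206 + 6.4 + 89 = 301.4.
Equity: weight = 206/301.4 = 0.6835; cost = 14.49%.
Preferred: weight = 6.4/301.4 = 0.0212; cost = 7.32%.
Convertible notes (debt portion): weight = 89/301.4 = 0.2953; after-tax cost = 3% × (1 − 39%) = 1.8300%.
WACC = 0.6835 × 14.4900% + 0.0212 × 7.3200% + 0.2953 × 1.8300% = 10.5994%.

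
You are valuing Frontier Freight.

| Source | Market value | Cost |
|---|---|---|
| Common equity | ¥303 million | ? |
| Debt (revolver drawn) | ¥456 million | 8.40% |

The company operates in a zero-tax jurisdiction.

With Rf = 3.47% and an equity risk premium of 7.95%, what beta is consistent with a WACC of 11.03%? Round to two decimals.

1.45

Total capital V = 303 + 456 = 759.
Equity weight = 303/759 = 0.3992.
Revolver drawn weight = 456/759 = 0.6008.
Debt contribution = 0.6008 × 8.4% × (1 − 0%) = 5.0466%.
Required equity contribution = 11.03% − 5.0466% = 5.9834%  ⇒  Re = 14.9880%.
CAPM: 14.9880% = 3.47% + β × 7.95%  ⇒  β = 1.4488.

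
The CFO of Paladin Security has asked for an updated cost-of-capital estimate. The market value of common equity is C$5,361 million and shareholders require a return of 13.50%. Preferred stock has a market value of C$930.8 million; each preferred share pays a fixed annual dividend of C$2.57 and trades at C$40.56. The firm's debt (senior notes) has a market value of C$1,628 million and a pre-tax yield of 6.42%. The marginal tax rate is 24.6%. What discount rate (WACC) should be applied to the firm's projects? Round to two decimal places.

Cost of preferred: Rp = 2.57 / 40.56 = 6.3363%.
Total capital V = 5361 + 930.8 + 1628 = 7919.8.
Equity: weight = 5361/7919.8 = 0.6769; cost = 13.5%.
Preferred: weight = 930.8/7919.8 = 0.1175; cost = 6.3363%.
Senior notes: weight = 1628/7919.8 = 0.2056; after-tax cost = 6.42% × (1 − 24.6%) = 4.8407%.
WACC = 0.6769 × 13.5000% + 0.1175 × 6.3363% + 0.2056 × 4.8407% = 10.8780%.

10.88%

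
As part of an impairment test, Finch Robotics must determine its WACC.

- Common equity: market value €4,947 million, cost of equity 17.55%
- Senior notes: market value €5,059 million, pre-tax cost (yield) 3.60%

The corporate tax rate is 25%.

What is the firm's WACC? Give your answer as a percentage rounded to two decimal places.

10.04%

Total capital V = 4947 + 5059 = 10006.
Equity: weight = 4947/10006 = 0.4944; cost = 17.55%.
Senior notes: weight = 5059/10006 = 0.5056; after-tax cost = 3.6% × (1 − 25%) = 2.7000%.
WACC = 0.4944 × 17.5500% + 0.5056 × 2.7000% = 10.0419%.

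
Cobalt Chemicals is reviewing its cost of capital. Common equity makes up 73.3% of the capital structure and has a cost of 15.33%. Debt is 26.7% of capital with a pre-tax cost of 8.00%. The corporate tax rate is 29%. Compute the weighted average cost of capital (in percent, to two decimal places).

12.75%

After-tax cost of debt = 8% × (1 − 29%) = 5.6800%.
WACC = 0.733 × 15.3300% + 0.267 × 5.6800% = 12.7534%.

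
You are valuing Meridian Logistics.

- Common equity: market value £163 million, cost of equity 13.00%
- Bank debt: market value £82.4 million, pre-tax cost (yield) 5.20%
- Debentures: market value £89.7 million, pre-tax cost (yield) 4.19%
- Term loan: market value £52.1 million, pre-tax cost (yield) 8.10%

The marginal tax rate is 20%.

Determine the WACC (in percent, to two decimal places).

Total capital V = 163 + 82.4 + 89.7 + 52.1 = 387.2.
Equity: weight = 163/387.2 = 0.4210; cost = 13%.
Bank debt: weight = 82.4/387.2 = 0.2128; after-tax cost = 5.2% × (1 − 20%) = 4.1600%.
Debentures: weight = 89.7/387.2 = 0.2317; after-tax cost = 4.19% × (1 − 20%) = 3.3520%.
Term loan: weight = 52.1/387.2 = 0.1346; after-tax cost = 8.1% × (1 − 20%) = 6.4800%.
WACC = 0.4210 × 13.0000% + 0.2128 × 4.1600% + 0.2317 × 3.3520% + 0.1346 × 6.4800% = 8.0064%.

8.01%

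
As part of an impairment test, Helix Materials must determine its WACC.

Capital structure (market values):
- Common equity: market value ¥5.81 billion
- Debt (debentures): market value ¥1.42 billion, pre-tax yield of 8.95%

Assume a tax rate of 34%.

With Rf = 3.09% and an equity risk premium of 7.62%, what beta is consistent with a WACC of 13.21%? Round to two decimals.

1.56

Total capital V = 5.81 + 1.42 = 7.23.
Equity weight = 5.81/7.23 = 0.8036.
Debentures weight = 1.42/7.23 = 0.1964.
Debt contribution = 0.1964 × 8.95% × (1 − 34%) = 1.1602%.
Required equity contribution = 13.21% − 1.1602% = 12.0498%  ⇒  Re = 14.9949%.
CAPM: 14.9949% = 3.09% + β × 7.62%  ⇒  β = 1.5623.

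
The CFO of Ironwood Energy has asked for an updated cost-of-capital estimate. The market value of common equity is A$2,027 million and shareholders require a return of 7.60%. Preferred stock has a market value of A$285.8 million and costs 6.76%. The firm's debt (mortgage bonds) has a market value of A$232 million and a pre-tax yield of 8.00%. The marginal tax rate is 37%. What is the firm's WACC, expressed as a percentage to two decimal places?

Total capital V = 2027 + 285.8 + 232 = 2544.8.
Equity: weight = 2027/2544.8 = 0.7965; cost = 7.6%.
Preferred: weight = 285.8/2544.8 = 0.1123; cost = 6.76%.
Mortgage bonds: weight = 232/2544.8 = 0.0912; after-tax cost = 8% × (1 − 37%) = 5.0400%.
WACC = 0.7965 × 7.6000% + 0.1123 × 6.7600% + 0.0912 × 5.0400% = 7.2723%.

7.27%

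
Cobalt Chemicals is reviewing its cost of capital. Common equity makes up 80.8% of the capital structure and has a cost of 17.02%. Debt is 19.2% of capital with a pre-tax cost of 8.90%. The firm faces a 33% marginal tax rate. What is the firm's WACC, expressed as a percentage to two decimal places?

After-tax cost of debt = 8.9% × (1 − 33%) = 5.9630%.
WACC = 0.808 × 17.0200% + 0.192 × 5.9630% = 14.8971%.

14.90%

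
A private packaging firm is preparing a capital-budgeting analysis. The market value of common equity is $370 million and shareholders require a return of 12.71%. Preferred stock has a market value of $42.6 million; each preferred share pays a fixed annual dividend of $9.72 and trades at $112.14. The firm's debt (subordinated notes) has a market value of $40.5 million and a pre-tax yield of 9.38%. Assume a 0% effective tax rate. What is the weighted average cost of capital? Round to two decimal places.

12.03%

Cost of preferred: Rp = 9.72 / 112.14 = 8.6677%.
Total capital V = 370 + 42.6 + 40.5 = 453.1.
Equity: weight = 370/453.1 = 0.8166; cost = 12.71%.
Preferred: weight = 42.6/453.1 = 0.0940; cost = 8.6677%.
Subordinated notes: weight = 40.5/453.1 = 0.0894; after-tax cost = 9.38% × (1 − 0%) = 9.3800%.
WACC = 0.8166 × 12.7100% + 0.0940 × 8.6677% + 0.0894 × 9.3800% = 12.0323%.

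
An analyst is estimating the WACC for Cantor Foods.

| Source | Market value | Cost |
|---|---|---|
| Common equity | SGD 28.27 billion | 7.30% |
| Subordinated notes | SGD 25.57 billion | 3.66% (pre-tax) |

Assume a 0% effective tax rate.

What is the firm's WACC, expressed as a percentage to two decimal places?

Total capital V = 28.27 + 25.57 = 53.84.
Equity: weight = 28.27/53.84 = 0.5251; cost = 7.3%.
Subordinated notes: weight = 25.57/53.84 = 0.4749; after-tax cost = 3.66% × (1 − 0%) = 3.6600%.
WACC = 0.5251 × 7.3000% + 0.4749 × 3.6600% = 5.5713%.

5.57%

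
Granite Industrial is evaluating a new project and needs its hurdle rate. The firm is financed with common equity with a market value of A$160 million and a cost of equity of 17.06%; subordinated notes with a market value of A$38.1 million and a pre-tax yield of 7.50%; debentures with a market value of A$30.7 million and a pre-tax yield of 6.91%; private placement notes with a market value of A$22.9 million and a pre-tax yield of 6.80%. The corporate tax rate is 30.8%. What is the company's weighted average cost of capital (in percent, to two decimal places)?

12.64%

Total capital V = 160 + 38.1 + 30.7 + 22.9 = 251.7.
Equity: weight = 160/251.7 = 0.6357; cost = 17.06%.
Subordinated notes: weight = 38.1/251.7 = 0.1514; after-tax cost = 7.5% × (1 − 30.8%) = 5.1900%.
Debentures: weight = 30.7/251.7 = 0.1220; after-tax cost = 6.91% × (1 − 30.8%) = 4.7817%.
Private placement notes: weight = 22.9/251.7 = 0.0910; after-tax cost = 6.8% × (1 − 30.8%) = 4.7056%.
WACC = 0.6357 × 17.0600% + 0.1514 × 5.1900% + 0.1220 × 4.7817% + 0.0910 × 4.7056% = 12.6416%.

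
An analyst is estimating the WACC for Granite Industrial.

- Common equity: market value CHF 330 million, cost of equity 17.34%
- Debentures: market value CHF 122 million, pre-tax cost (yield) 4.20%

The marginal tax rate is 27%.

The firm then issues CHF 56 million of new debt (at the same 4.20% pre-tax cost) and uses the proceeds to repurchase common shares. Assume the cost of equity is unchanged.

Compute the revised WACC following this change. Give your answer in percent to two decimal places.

11.72%

After the change:
Total capital V = 274 + 178 = 452.
Equity: weight = 274/452 = 0.6062; cost = 17.34%.
Debentures: weight = 178/452 = 0.3938; after-tax cost = 4.2% × (1 − 27%) = 3.0660%.
WACC = 0.6062 × 17.3400% + 0.3938 × 3.0660% = 11.7188%.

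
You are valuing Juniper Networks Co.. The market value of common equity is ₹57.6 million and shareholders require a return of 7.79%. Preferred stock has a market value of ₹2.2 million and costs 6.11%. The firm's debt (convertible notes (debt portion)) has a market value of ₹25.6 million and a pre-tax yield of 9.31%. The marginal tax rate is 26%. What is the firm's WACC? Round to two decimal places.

Total capital V = 57.6 + 2.2 + 25.6 = 85.4.
Equity: weight = 57.6/85.4 = 0.6745; cost = 7.79%.
Preferred: weight = 2.2/85.4 = 0.0258; cost = 6.11%.
Convertible notes (debt portion): weight = 25.6/85.4 = 0.2998; after-tax cost = 9.31% × (1 − 26%) = 6.8894%.
WACC = 0.6745 × 7.7900% + 0.0258 × 6.1100% + 0.2998 × 6.8894% = 7.4768%.

7.48%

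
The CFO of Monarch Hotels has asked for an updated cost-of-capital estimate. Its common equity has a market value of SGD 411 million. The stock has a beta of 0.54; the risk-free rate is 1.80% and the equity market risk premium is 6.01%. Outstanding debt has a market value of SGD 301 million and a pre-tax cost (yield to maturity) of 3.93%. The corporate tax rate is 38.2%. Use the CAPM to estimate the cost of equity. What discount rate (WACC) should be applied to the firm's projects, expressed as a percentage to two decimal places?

3.94%

Cost of equity via CAPM: Re = 1.8% + 0.54 × 6.01% = 5.0454%.
Total capital V = 411 + 301 = 712.
Equity: weight = 411/712 = 0.5772; cost = 5.0454%.
Debt: weight = 301/712 = 0.4228; after-tax cost = 3.93% × (1 − 38.2%) = 2.4287%.
WACC = 0.5772 × 5.0454% + 0.4228 × 2.4287% = 3.9392%.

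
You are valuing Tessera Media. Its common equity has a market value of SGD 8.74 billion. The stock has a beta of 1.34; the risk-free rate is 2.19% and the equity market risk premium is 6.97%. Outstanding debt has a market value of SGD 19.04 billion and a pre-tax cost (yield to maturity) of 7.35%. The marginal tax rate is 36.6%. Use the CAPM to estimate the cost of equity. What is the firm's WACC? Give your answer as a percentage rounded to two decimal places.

Cost of equity via CAPM: Re = 2.19% + 1.34 × 6.97% = 11.5298%.
Total capital V = 8.74 + 19.04 = 27.78.
Equity: weight = 8.74/27.78 = 0.3146; cost = 11.5298%.
Debt: weight = 19.04/27.78 = 0.6854; after-tax cost = 7.35% × (1 − 36.6%) = 4.6599%.
WACC = 0.3146 × 11.5298% + 0.6854 × 4.6599% = 6.8213%.

6.82%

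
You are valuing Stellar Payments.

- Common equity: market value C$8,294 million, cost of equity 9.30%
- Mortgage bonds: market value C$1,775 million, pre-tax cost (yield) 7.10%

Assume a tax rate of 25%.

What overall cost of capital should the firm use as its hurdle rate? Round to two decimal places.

8.60%

Total capital V = 8294 + 1775 = 10069.
Equity: weight = 8294/10069 = 0.8237; cost = 9.3%.
Mortgage bonds: weight = 1775/10069 = 0.1763; after-tax cost = 7.1% × (1 − 25%) = 5.3250%.
WACC = 0.8237 × 9.3000% + 0.1763 × 5.3250% = 8.5993%.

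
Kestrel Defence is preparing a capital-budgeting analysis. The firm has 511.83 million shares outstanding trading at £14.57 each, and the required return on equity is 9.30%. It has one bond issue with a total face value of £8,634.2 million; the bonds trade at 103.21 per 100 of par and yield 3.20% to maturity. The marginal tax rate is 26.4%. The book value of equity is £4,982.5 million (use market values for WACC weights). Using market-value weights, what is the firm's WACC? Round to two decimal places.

Market value of equity E = 14.57 × 511.83m = 7457.3631m. Market value of debt D = 8634.2m × 103.21/100 = 8911.35782m.
Total capital V = 7457.3631 + 8911.35782 = 16368.72092.
Equity: weight = 7457.3631/16368.72092 = 0.4556; cost = 9.3%.
Bonds outstanding: weight = 8911.35782/16368.72092 = 0.5444; after-tax cost = 3.2% × (1 − 26.4%) = 2.3552%.
WACC = 0.4556 × 9.3000% + 0.5444 × 2.3552% = 5.5192%.

5.52%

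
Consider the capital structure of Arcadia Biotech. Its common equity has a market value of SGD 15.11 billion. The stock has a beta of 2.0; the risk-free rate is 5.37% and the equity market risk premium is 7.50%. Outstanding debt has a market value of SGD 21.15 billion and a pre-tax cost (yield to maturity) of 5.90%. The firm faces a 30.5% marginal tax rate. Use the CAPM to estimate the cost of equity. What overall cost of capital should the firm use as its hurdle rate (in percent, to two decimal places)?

10.88%

Cost of equity via CAPM: Re = 5.37% + 2.0 × 7.5% = 20.3700%.
Total capital V = 15.11 + 21.15 = 36.26.
Equity: weight = 15.11/36.26 = 0.4167; cost = 20.37%.
Debt: weight = 21.15/36.26 = 0.5833; after-tax cost = 5.9% × (1 − 30.5%) = 4.1005%.
WACC = 0.4167 × 20.3700% + 0.5833 × 4.1005% = 10.8802%.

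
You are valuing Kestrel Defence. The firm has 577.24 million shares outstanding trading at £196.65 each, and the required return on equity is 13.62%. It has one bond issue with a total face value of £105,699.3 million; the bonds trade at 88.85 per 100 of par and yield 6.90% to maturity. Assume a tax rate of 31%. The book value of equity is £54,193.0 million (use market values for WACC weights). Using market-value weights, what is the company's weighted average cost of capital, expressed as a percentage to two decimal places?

Market value of equity E = 196.65 × 577.24m = 113514.246m. Market value of debt D = 105699.3m × 88.85/100 = 93913.82805m.
Total capital V = 113514.246 + 93913.82805 = 207428.07405.
Equity: weight = 113514.246/207428.07405 = 0.5472; cost = 13.62%.
Bonds outstanding: weight = 93913.82805/207428.07405 = 0.4528; after-tax cost = 6.9% × (1 − 31%) = 4.7610%.
WACC = 0.5472 × 13.6200% + 0.4528 × 4.7610% = 9.6091%.

9.61%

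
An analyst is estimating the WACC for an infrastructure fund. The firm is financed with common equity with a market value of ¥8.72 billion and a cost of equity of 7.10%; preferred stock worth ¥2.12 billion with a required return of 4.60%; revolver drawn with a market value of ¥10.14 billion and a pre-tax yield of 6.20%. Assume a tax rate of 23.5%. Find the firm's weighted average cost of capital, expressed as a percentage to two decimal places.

Total capital V = 8.72 + 2.12 + 10.14 = 20.98.
Equity: weight = 8.72/20.98 = 0.4156; cost = 7.1%.
Preferred: weight = 2.12/20.98 = 0.1010; cost = 4.6%.
Revolver drawn: weight = 10.14/20.98 = 0.4833; after-tax cost = 6.2% × (1 − 23.5%) = 4.7430%.
WACC = 0.4156 × 7.1000% + 0.1010 × 4.6000% + 0.4833 × 4.7430% = 5.7082%.

5.71%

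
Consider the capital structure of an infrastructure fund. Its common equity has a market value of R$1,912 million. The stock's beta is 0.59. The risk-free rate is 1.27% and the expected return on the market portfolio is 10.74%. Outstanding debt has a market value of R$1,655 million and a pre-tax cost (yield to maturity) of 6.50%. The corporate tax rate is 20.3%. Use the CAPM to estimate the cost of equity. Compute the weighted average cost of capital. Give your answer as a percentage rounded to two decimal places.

Market risk premium = 10.74% − 1.27% = 9.47%.
Cost of equity via CAPM: Re = 1.27% + 0.59 × 9.47% = 6.8573%.
Total capital V = 1912 + 1655 = 3567.
Equity: weight = 1912/3567 = 0.5360; cost = 6.8573%.
Debt: weight = 1655/3567 = 0.4640; after-tax cost = 6.5% × (1 − 20.3%) = 5.1805%.
WACC = 0.5360 × 6.8573% + 0.4640 × 5.1805% = 6.0793%.

6.08%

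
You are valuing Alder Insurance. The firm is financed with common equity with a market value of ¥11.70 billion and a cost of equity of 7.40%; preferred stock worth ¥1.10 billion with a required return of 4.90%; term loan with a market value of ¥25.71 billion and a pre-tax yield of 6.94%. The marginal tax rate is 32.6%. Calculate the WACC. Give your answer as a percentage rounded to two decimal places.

Total capital V = 11.7 + 1.1 + 25.71 = 38.51.
Equity: weight = 11.7/38.51 = 0.3038; cost = 7.4%.
Preferred: weight = 1.1/38.51 = 0.0286; cost = 4.9%.
Term loan: weight = 25.71/38.51 = 0.6676; after-tax cost = 6.94% × (1 − 32.6%) = 4.6776%.
WACC = 0.3038 × 7.4000% + 0.0286 × 4.9000% + 0.6676 × 4.6776% = 5.5110%.

5.51%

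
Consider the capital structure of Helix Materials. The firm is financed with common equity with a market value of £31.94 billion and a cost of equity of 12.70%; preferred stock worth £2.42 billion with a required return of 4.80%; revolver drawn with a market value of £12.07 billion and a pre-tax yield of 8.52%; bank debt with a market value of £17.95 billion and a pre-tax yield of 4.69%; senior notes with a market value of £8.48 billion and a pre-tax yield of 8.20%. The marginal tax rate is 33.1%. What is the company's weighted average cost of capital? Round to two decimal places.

Total capital V = 31.94 + 2.42 + 12.07 + 17.95 + 8.48 = 72.86.
Equity: weight = 31.94/72.86 = 0.4384; cost = 12.7%.
Preferred: weight = 2.42/72.86 = 0.0332; cost = 4.8%.
Revolver drawn: weight = 12.07/72.86 = 0.1657; after-tax cost = 8.52% × (1 − 33.1%) = 5.6999%.
Bank debt: weight = 17.95/72.86 = 0.2464; after-tax cost = 4.69% × (1 − 33.1%) = 3.1376%.
Senior notes: weight = 8.48/72.86 = 0.1164; after-tax cost = 8.2% × (1 − 33.1%) = 5.4858%.
WACC = 0.4384 × 12.7000% + 0.0332 × 4.8000% + 0.1657 × 5.6999% + 0.2464 × 3.1376% + 0.1164 × 5.4858% = 8.0825%.

8.08%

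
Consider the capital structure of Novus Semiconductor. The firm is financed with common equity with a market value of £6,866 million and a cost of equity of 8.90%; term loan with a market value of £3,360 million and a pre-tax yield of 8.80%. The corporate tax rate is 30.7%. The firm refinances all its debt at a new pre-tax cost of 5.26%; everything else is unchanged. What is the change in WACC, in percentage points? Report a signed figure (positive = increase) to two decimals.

Current WACC:
Total capital V = 6866 + 3360 = 10226.
Equity: weight = 6866/10226 = 0.6714; cost = 8.9%.
Term loan: weight = 3360/10226 = 0.3286; after-tax cost = 8.8% × (1 − 30.7%) = 6.0984%.
WACC = 0.6714 × 8.9000% + 0.3286 × 6.0984% = 7.9795%.
After the change:
Total capital V = 6866 + 3360 = 10226.
Equity: weight = 6866/10226 = 0.6714; cost = 8.9%.
Term loan: weight = 3360/10226 = 0.3286; after-tax cost = 5.26% × (1 − 30.7%) = 3.6452%.
WACC = 0.6714 × 8.9000% + 0.3286 × 3.6452% = 7.1734%.
Change in WACC = 7.1734% − 7.9795% = -0.8061 pp.

-0.81 pp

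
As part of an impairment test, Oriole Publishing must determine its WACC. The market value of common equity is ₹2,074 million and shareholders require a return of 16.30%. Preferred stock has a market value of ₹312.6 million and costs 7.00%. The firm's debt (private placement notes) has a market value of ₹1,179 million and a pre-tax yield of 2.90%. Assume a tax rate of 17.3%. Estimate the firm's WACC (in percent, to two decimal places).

Total capital V = 2074 + 312.6 + 1179 = 3565.6.
Equity: weight = 2074/3565.6 = 0.5817; cost = 16.3%.
Preferred: weight = 312.6/3565.6 = 0.0877; cost = 7%.
Private placement notes: weight = 1179/3565.6 = 0.3307; after-tax cost = 2.9% × (1 − 17.3%) = 2.3983%.
WACC = 0.5817 × 16.3000% + 0.0877 × 7.0000% + 0.3307 × 2.3983% = 10.8879%.

10.89%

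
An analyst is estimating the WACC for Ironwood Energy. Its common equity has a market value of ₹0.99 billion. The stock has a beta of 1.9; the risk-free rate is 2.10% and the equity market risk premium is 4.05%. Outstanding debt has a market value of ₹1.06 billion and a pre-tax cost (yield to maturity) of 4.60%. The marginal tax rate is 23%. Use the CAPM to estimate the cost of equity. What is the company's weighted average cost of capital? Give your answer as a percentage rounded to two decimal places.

Cost of equity via CAPM: Re = 2.1% + 1.9 × 4.05% = 9.7950%.
Total capital V = 0.99 + 1.06 = 2.05.
Equity: weight = 0.99/2.05 = 0.4829; cost = 9.795%.
Debt: weight = 1.06/2.05 = 0.5171; after-tax cost = 4.6% × (1 − 23%) = 3.5420%.
WACC = 0.4829 × 9.7950% + 0.5171 × 3.5420% = 6.5617%.

6.56%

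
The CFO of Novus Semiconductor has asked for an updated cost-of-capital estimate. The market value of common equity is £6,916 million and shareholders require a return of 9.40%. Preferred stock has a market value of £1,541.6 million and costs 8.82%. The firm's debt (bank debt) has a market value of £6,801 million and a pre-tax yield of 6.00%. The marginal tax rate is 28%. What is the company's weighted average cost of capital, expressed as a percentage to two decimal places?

Total capital V = 6916 + 1541.6 + 6801 = 15258.6.
Equity: weight = 6916/15258.6 = 0.4533; cost = 9.4%.
Preferred: weight = 1541.6/15258.6 = 0.1010; cost = 8.82%.
Bank debt: weight = 6801/15258.6 = 0.4457; after-tax cost = 6% × (1 − 28%) = 4.3200%.
WACC = 0.4533 × 9.4000% + 0.1010 × 8.8200% + 0.4457 × 4.3200% = 7.0772%.

7.08%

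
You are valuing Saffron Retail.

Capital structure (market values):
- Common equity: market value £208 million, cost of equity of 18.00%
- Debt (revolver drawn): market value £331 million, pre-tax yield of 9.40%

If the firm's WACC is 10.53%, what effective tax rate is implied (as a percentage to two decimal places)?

Total capital V = 208 + 331 = 539.
Equity weight = 208/539 = 0.3859.
Revolver drawn weight = 331/539 = 0.6141.
Equity contribution = 0.3859 × 18% = 6.9462%.
Debt contribution must be 10.53% − 6.9462% = 3.5838%.
0.6141 × 9.4% × (1 − T) = 3.5838%  ⇒  (1 − T) = 0.6208.
T = 37.9164%.

37.92%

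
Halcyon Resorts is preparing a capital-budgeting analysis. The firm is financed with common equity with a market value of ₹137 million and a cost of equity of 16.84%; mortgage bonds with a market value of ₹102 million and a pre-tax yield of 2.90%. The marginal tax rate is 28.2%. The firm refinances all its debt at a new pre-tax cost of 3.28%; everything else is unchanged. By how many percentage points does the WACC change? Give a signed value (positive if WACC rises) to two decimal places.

+0.12 pp

Current WACC:
Total capital V = 137 + 102 = 239.
Equity: weight = 137/239 = 0.5732; cost = 16.84%.
Mortgage bonds: weight = 102/239 = 0.4268; after-tax cost = 2.9% × (1 − 28.2%) = 2.0822%.
WACC = 0.5732 × 16.8400% + 0.4268 × 2.0822% = 10.5417%.
After the change:
Total capital V = 137 + 102 = 239.
Equity: weight = 137/239 = 0.5732; cost = 16.84%.
Mortgage bonds: weight = 102/239 = 0.4268; after-tax cost = 3.28% × (1 − 28.2%) = 2.3550%.
WACC = 0.5732 × 16.8400% + 0.4268 × 2.3550% = 10.6581%.
Change in WACC = 10.6581% − 10.5417% = 0.1164 pp.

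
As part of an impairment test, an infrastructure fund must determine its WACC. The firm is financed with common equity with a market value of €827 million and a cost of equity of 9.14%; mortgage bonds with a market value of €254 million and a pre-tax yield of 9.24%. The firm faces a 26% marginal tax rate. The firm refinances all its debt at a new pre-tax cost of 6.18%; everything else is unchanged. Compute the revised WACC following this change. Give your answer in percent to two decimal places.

After the change:
Total capital V = 827 + 254 = 1081.
Equity: weight = 827/1081 = 0.7650; cost = 9.14%.
Mortgage bonds: weight = 254/1081 = 0.2350; after-tax cost = 6.18% × (1 − 26%) = 4.5732%.
WACC = 0.7650 × 9.1400% + 0.2350 × 4.5732% = 8.0669%.

8.07%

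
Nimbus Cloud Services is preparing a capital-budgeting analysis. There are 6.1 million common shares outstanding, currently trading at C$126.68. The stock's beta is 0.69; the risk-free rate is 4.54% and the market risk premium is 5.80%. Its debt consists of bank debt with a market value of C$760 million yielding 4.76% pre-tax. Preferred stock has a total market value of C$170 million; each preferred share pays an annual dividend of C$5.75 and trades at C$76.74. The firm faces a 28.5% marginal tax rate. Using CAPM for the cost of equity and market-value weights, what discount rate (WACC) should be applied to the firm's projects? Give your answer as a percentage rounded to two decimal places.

6.14%

Cost of equity via CAPM: Re = 4.54% + 0.69 × 5.8% = 8.5420%.
Cost of preferred: Rp = 5.75 / 76.74 = 7.4928%.
Market value of equity E = 126.68 × 6.1m = 772.748m.
Total capital V = 772.748 + 170 + 760 = 1702.748.
Equity: weight = 772.748/1702.748 = 0.4538; cost = 8.542%.
Preferred: weight = 170/1702.748 = 0.0998; cost = 7.4928%.
Bank debt: weight = 760/1702.748 = 0.4463; after-tax cost = 4.76% × (1 − 28.5%) = 3.4034%.
WACC = 0.4538 × 8.5420% + 0.0998 × 7.4928% + 0.4463 × 3.4034% = 6.1437%.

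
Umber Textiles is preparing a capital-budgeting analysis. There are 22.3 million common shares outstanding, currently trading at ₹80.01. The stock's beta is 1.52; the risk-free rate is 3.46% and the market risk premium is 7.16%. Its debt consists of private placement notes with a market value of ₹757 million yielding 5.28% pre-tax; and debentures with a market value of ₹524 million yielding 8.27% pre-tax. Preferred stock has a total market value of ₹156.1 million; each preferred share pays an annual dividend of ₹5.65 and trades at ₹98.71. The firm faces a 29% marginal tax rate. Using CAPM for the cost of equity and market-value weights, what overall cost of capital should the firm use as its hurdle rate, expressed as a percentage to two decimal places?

Cost of equity via CAPM: Re = 3.46% + 1.52 × 7.16% = 14.3432%.
Cost of preferred: Rp = 5.65 / 98.71 = 5.7238%.
Market value of equity E = 80.01 × 22.3m = 1784.223m.
Total capital V = 1784.223 + 156.1 + 757 + 524 = 3221.323.
Equity: weight = 1784.223/3221.323 = 0.5539; cost = 14.3432%.
Preferred: weight = 156.1/3221.323 = 0.0485; cost = 5.7238%.
Private placement notes: weight = 757/3221.323 = 0.2350; after-tax cost = 5.28% × (1 − 29%) = 3.7488%.
Debentures: weight = 524/3221.323 = 0.1627; after-tax cost = 8.27% × (1 − 29%) = 5.8717%.
WACC = 0.5539 × 14.3432% + 0.0485 × 5.7238% + 0.2350 × 3.7488% + 0.1627 × 5.8717% = 10.0578%.

10.06%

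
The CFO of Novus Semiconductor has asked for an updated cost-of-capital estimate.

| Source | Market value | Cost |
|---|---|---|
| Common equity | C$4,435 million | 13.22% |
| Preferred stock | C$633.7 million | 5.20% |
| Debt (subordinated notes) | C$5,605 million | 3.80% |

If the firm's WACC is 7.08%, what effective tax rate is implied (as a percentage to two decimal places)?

35.94%

Total capital V = 4435 + 633.7 + 5605 = 10673.7.
Equity weight = 4435/10673.7 = 0.4155.
Preferred weight = 633.7/10673.7 = 0.0594.
Subordinated notes weight = 5605/10673.7 = 0.5251.
Equity contribution = 0.4155 × 13.22% = 5.4930%.
Preferred contribution = 0.0594 × 5.2% = 0.3087%.
Debt contribution must be 7.08% − 5.8017% = 1.2783%.
0.5251 × 3.8% × (1 − T) = 1.2783%  ⇒  (1 − T) = 0.6406.
T = 35.9413%.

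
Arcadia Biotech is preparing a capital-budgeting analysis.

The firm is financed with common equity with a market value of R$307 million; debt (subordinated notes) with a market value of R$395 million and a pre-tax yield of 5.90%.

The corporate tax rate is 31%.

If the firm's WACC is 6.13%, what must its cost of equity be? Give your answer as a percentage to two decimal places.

8.78%

Total capital V = 307 + 395 = 702.
Equity weight = 307/702 = 0.4373.
Subordinated notes weight = 395/702 = 0.5627.
Debt contribution = 0.5627 × 5.9% × (1 − 31%) = 2.2907%.
Required equity contribution = 6.13% − 2.2907% = 3.8393%.
Re = 3.8393% / 0.4373 = 8.7792%.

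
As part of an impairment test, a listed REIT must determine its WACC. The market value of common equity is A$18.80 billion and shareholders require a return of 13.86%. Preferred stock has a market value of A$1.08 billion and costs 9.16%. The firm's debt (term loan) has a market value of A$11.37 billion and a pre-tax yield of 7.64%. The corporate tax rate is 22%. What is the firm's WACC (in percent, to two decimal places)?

Total capital V = 18.8 + 1.08 + 11.37 = 31.25.
Equity: weight = 18.8/31.25 = 0.6016; cost = 13.86%.
Preferred: weight = 1.08/31.25 = 0.0346; cost = 9.16%.
Term loan: weight = 11.37/31.25 = 0.3638; after-tax cost = 7.64% × (1 − 22%) = 5.9592%.
WACC = 0.6016 × 13.8600% + 0.0346 × 9.1600% + 0.3638 × 5.9592% = 10.8229%.

10.82%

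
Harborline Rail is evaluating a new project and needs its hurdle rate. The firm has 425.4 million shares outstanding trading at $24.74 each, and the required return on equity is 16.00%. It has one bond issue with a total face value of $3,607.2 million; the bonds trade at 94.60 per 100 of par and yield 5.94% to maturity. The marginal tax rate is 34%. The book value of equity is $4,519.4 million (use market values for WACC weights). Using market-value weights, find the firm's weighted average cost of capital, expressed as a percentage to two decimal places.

13.04%

Market value of equity E = 24.74 × 425.4m = 10524.396m. Market value of debt D = 3607.2m × 94.6/100 = 3412.4112m.
Total capital V = 10524.396 + 3412.4112 = 13936.8072.
Equity: weight = 10524.396/13936.8072 = 0.7552; cost = 16%.
Bonds outstanding: weight = 3412.4112/13936.8072 = 0.2448; after-tax cost = 5.94% × (1 − 34%) = 3.9204%.
WACC = 0.7552 × 16.0000% + 0.2448 × 3.9204% = 13.0423%.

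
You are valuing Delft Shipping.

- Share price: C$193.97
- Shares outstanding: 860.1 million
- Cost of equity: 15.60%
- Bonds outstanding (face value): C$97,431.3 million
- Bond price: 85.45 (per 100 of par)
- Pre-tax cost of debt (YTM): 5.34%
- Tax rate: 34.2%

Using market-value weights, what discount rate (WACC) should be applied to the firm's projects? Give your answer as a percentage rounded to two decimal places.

11.58%

Market value of equity E = 193.97 × 860.1m = 166833.597m. Market value of debt D = 97431.3m × 85.45/100 = 83255.04585m.
Total capital V = 166833.597 + 83255.04585 = 250088.64285.
Equity: weight = 166833.597/250088.64285 = 0.6671; cost = 15.6%.
Bonds outstanding: weight = 83255.04585/250088.64285 = 0.3329; after-tax cost = 5.34% × (1 − 34.2%) = 3.5137%.
WACC = 0.6671 × 15.6000% + 0.3329 × 3.5137% = 11.5765%.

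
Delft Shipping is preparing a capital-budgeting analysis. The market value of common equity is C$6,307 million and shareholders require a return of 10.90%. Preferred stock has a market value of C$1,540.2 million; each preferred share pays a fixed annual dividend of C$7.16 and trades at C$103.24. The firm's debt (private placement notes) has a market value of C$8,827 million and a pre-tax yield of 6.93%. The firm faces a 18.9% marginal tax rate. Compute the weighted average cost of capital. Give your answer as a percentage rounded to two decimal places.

7.74%

Cost of preferred: Rp = 7.16 / 103.24 = 6.9353%.
Total capital V = 6307 + 1540.2 + 8827 = 16674.2.
Equity: weight = 6307/16674.2 = 0.3782; cost = 10.9%.
Preferred: weight = 1540.2/16674.2 = 0.0924; cost = 6.9353%.
Private placement notes: weight = 8827/16674.2 = 0.5294; after-tax cost = 6.93% × (1 − 18.9%) = 5.6202%.
WACC = 0.3782 × 10.9000% + 0.0924 × 6.9353% + 0.5294 × 5.6202% = 7.7388%.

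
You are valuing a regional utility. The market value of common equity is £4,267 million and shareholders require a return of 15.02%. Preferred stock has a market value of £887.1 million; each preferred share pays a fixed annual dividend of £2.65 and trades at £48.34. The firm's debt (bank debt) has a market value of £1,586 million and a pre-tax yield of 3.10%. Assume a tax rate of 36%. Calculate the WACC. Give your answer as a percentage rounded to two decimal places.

10.70%

Cost of preferred: Rp = 2.65 / 48.34 = 5.4820%.
Total capital V = 4267 + 887.1 + 1586 = 6740.1.
Equity: weight = 4267/6740.1 = 0.6331; cost = 15.02%.
Preferred: weight = 887.1/6740.1 = 0.1316; cost = 5.482%.
Bank debt: weight = 1586/6740.1 = 0.2353; after-tax cost = 3.1% × (1 − 36%) = 1.9840%.
WACC = 0.6331 × 15.0200% + 0.1316 × 5.4820% + 0.2353 × 1.9840% = 10.6972%.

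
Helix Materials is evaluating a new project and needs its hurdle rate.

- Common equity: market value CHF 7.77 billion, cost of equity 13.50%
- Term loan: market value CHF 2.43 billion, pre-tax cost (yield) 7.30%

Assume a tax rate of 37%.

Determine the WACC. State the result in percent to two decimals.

11.38%

Total capital V = 7.77 + 2.43 = 10.2.
Equity: weight = 7.77/10.2 = 0.7618; cost = 13.5%.
Term loan: weight = 2.43/10.2 = 0.2382; after-tax cost = 7.3% × (1 − 37%) = 4.5990%.
WACC = 0.7618 × 13.5000% + 0.2382 × 4.5990% = 11.3795%.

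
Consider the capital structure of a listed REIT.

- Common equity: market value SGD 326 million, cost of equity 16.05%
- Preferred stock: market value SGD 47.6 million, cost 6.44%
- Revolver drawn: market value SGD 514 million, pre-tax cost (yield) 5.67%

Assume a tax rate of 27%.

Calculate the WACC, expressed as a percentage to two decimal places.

8.64%

Total capital V = 326 + 47.6 + 514 = 887.6.
Equity: weight = 326/887.6 = 0.3673; cost = 16.05%.
Preferred: weight = 47.6/887.6 = 0.0536; cost = 6.44%.
Revolver drawn: weight = 514/887.6 = 0.5791; after-tax cost = 5.67% × (1 − 27%) = 4.1391%.
WACC = 0.3673 × 16.0500% + 0.0536 × 6.4400% + 0.5791 × 4.1391% = 8.6372%.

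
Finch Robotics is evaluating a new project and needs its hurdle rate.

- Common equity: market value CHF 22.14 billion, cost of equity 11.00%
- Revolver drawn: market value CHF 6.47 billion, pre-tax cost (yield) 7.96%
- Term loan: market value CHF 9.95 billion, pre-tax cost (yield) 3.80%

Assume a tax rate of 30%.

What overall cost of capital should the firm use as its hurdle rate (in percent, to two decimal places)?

Total capital V = 22.14 + 6.47 + 9.95 = 38.56.
Equity: weight = 22.14/38.56 = 0.5742; cost = 11%.
Revolver drawn: weight = 6.47/38.56 = 0.1678; after-tax cost = 7.96% × (1 − 30%) = 5.5720%.
Term loan: weight = 9.95/38.56 = 0.2580; after-tax cost = 3.8% × (1 − 30%) = 2.6600%.
WACC = 0.5742 × 11.0000% + 0.1678 × 5.5720% + 0.2580 × 2.6600% = 7.9372%.

7.94%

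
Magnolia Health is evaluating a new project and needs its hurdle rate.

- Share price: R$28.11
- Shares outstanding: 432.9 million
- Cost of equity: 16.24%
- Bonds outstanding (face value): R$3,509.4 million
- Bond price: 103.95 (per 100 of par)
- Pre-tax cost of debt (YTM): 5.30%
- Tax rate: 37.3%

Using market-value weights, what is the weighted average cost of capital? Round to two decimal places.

Market value of equity E = 28.11 × 432.9m = 12168.819m. Market value of debt D = 3509.4m × 103.95/100 = 3648.0213m.
Total capital V = 12168.819 + 3648.0213 = 15816.8403.
Equity: weight = 12168.819/15816.8403 = 0.7694; cost = 16.24%.
Bonds outstanding: weight = 3648.0213/15816.8403 = 0.2306; after-tax cost = 5.3% × (1 − 37.3%) = 3.3231%.
WACC = 0.7694 × 16.2400% + 0.2306 × 3.3231% = 13.2608%.

13.26%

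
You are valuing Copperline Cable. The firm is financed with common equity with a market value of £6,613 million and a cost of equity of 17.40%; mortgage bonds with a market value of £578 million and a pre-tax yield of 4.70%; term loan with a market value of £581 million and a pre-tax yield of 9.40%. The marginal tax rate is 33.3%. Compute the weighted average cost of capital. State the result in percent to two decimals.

Total capital V = 6613 + 578 + 581 = 7772.
Equity: weight = 6613/7772 = 0.8509; cost = 17.4%.
Mortgage bonds: weight = 578/7772 = 0.0744; after-tax cost = 4.7% × (1 − 33.3%) = 3.1349%.
Term loan: weight = 581/7772 = 0.0748; after-tax cost = 9.4% × (1 − 33.3%) = 6.2698%.
WACC = 0.8509 × 17.4000% + 0.0744 × 3.1349% + 0.0748 × 6.2698% = 15.5071%.

15.51%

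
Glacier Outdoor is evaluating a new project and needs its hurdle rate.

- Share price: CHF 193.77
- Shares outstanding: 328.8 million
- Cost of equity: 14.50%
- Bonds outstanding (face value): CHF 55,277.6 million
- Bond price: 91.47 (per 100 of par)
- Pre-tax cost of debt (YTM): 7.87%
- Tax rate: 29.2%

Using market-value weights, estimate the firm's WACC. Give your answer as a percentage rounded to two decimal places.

10.55%

Market value of equity E = 193.77 × 328.8m = 63711.576m. Market value of debt D = 55277.6m × 91.47/100 = 50562.42072m.
Total capital V = 63711.576 + 50562.42072 = 114273.99672.
Equity: weight = 63711.576/114273.99672 = 0.5575; cost = 14.5%.
Bonds outstanding: weight = 50562.42072/114273.99672 = 0.4425; after-tax cost = 7.87% × (1 − 29.2%) = 5.5720%.
WACC = 0.5575 × 14.5000% + 0.4425 × 5.5720% = 10.5496%.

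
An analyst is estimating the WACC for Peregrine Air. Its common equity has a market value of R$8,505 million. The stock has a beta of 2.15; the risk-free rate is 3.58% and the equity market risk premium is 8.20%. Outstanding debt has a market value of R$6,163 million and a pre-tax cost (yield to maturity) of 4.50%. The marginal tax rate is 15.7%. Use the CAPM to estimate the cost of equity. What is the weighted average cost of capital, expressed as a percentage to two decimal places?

Cost of equity via CAPM: Re = 3.58% + 2.15 × 8.2% = 21.2100%.
Total capital V = 8505 + 6163 = 14668.
Equity: weight = 8505/14668 = 0.5798; cost = 21.21%.
Debt: weight = 6163/14668 = 0.4202; after-tax cost = 4.5% × (1 − 15.7%) = 3.7935%.
WACC = 0.5798 × 21.2100% + 0.4202 × 3.7935% = 13.8922%.

13.89%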